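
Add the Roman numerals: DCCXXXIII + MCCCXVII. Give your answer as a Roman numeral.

DCCXXXIII = 733
MCCCXVII = 1317
733 + 1317 = 2050

MML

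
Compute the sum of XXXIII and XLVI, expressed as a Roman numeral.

XXXIII = 33
XLVI = 46
33 + 46 = 79

LXXIX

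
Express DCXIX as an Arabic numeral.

DCXIX: D=500, C=100, X=10, IX=9
500 + 100 + 10 + 9 = 619

619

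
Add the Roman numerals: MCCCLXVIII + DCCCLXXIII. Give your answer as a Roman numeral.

MCCCLXVIII = 1368
DCCCLXXIII = 873
1368 + 873 = 2241

MMCCXLI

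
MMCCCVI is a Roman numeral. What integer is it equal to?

MMCCCVI: M=1000, M=1000, C=100, C=100, C=100, V=5, I=1
1000 + 1000 + 100 + 100 + 100 + 5 + 1 = 2306

2306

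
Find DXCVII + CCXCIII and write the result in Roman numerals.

DXCVII = 597
CCXCIII = 293
597 + 293 = 890

DCCCXC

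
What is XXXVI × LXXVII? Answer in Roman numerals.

XXXVI = 36
LXXVII = 77
36 × 77 = 2772

MMDCCLXXII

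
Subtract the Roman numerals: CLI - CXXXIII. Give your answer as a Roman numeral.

CLI = 151
CXXXIII = 133
151 - 133 = 18

XVIII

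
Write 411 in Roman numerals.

Convert 411 to Roman numerals:
  411 contains 1×400 (CD)
  11 contains 1×10 (X)
  1 contains 1×1 (I)

CDXI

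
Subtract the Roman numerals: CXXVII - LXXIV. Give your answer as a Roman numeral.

CXXVII = 127
LXXIV = 74
127 - 74 = 53

LIII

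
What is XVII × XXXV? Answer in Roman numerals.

XVII = 17
XXXV = 35
17 × 35 = 595

DXCV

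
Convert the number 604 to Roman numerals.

Convert 604 to Roman numerals:
  604 contains 1×500 (D)
  104 contains 1×100 (C)
  4 contains 1×4 (IV)

DCIV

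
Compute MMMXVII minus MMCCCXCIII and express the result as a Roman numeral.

MMMXVII = 3017
MMCCCXCIII = 2393
3017 - 2393 = 624

DCXXIV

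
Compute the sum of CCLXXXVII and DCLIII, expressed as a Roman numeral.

CCLXXXVII = 287
DCLIII = 653
287 + 653 = 940

CMXL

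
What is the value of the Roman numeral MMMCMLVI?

MMMCMLVI: M=1000, M=1000, M=1000, CM=900, L=50, V=5, I=1
1000 + 1000 + 1000 + 900 + 50 + 5 + 1 = 3956

3956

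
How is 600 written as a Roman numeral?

Convert 600 to Roman numerals:
  600 contains 1×500 (D)
  100 contains 1×100 (C)

DC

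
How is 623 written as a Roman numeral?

Convert 623 to Roman numerals:
  623 contains 1×500 (D)
  123 contains 1×100 (C)
  23 contains 2×10 (XX)
  3 contains 3×1 (III)

DCXXIII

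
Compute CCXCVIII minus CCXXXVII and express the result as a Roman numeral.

CCXCVIII = 298
CCXXXVII = 237
298 - 237 = 61

LXI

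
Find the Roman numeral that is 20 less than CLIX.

CLIX = 159
159 - 20 = 139

CXXXIX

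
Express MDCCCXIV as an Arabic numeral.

MDCCCXIV: M=1000, D=500, C=100, C=100, C=100, X=10, IV=4
1000 + 500 + 100 + 100 + 100 + 10 + 4 = 1814

1814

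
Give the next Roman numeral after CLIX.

CLIX = 159, so the next integer is 159 + 1 = 160

CLX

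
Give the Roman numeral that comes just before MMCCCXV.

MMCCCXV = 2315, so the previous integer is 2315 - 1 = 2314

MMCCCXIV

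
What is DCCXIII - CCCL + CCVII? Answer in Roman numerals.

DCCXIII = 713, CCCL = 350, CCVII = 207
713 - 350 = 363
363 + 207 = 570

DLXX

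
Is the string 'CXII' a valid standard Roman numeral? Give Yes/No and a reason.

'CXII': Check the rules: uses only the symbols I, V, X, L, C, D, M; no symbol is repeated more than three times in a row; V, L and D each appear at most once; no smaller symbol precedes a larger one (values never increase from left to right). Value: C (100) + X (10) + I (1) + I (1) = 112. So it is a valid standard Roman numeral.

Yes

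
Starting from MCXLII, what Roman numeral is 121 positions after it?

MCXLII = 1142
1142 + 121 = 1263

MCCLXIII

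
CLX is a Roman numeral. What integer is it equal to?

CLX: C=100, L=50, X=10
100 + 50 + 10 = 160

160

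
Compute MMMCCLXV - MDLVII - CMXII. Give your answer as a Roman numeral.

MMMCCLXV = 3265, MDLVII = 1557, CMXII = 912
3265 - 1557 = 1708
1708 - 912 = 796

DCCXCVI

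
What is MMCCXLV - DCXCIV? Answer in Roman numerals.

MMCCXLV = 2245
DCXCIV = 694
2245 - 694 = 1551

MDLI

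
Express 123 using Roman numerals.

Convert 123 to Roman numerals:
  123 contains 1×100 (C)
  23 contains 2×10 (XX)
  3 contains 3×1 (III)

CXXIII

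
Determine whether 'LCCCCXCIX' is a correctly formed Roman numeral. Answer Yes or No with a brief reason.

'LCCCCXCIX': More than 3 consecutive C's

No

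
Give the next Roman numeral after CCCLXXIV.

CCCLXXIV = 374; next is 375

CCCLXXV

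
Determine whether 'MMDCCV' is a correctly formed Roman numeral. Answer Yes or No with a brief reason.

'MMDCCV': Check the rules: uses only the symbols I, V, X, L, C, D, M; no symbol is repeated more than three times in a row; V, L and D each appear at most once; no smaller symbol precedes a larger one (values never increase from left to right). Value: M (1000) + M (1000) + D (500) + C (100) + C (100) + V (5) = 2705. So it is a valid standard Roman numeral.

Yes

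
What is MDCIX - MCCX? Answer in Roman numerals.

MDCIX = 1609
MCCX = 1210
1609 - 1210 = 399

CCCXCIX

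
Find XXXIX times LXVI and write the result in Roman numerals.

XXXIX = 39
LXVI = 66
39 × 66 = 2574

MMDLXXIV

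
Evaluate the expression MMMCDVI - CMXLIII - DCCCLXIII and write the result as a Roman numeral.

MMMCDVI = 3406, CMXLIII = 943, DCCCLXIII = 863
3406 - 943 = 2463
2463 - 863 = 1600

MDC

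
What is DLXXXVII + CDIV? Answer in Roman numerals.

DLXXXVII = 587
CDIV = 404
587 + 404 = 991

CMXCI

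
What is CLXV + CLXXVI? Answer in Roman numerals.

CLXV = 165
CLXXVI = 176
165 + 176 = 341

CCCXLI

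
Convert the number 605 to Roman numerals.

Convert 605 to Roman numerals:
  605 contains 1×500 (D)
  105 contains 1×100 (C)
  5 contains 1×5 (V)

DCV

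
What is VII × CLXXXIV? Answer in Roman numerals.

VII = 7
CLXXXIV = 184
7 × 184 = 1288

MCCLXXXVIII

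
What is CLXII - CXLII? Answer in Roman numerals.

CLXII = 162
CXLII = 142
162 - 142 = 20

XX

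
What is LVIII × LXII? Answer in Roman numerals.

LVIII = 58
LXII = 62
58 × 62 = 3596

MMMDXCVI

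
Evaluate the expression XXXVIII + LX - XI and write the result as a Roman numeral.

XXXVIII = 38, LX = 60, XI = 11
38 + 60 = 98
98 - 11 = 87

LXXXVII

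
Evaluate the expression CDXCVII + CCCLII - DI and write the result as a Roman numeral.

CDXCVII = 497, CCCLII = 352, DI = 501
497 + 352 = 849
849 - 501 = 348

CCCXLVIII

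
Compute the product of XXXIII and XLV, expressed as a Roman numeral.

XXXIII = 33
XLV = 45
33 × 45 = 1485

MCDLXXXV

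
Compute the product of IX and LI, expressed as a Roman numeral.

IX = 9
LI = 51
9 × 51 = 459

CDLIX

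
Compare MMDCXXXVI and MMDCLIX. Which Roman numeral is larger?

MMDCXXXVI = 2636
MMDCLIX = 2659
2659 is larger

MMDCLIX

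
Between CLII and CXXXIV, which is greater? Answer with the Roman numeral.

CLII = 152
CXXXIV = 134
152 is larger

CLII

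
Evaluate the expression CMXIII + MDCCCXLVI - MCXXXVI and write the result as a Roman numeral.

CMXIII = 913, MDCCCXLVI = 1846, MCXXXVI = 1136
913 + 1846 = 2759
2759 - 1136 = 1623

MDCXXIII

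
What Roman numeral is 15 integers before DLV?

DLV = 555
555 - 15 = 540

DXL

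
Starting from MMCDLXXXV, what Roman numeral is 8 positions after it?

MMCDLXXXV = 2485
2485 + 8 = 2493

MMCDXCIII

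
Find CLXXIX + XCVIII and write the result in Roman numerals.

CLXXIX = 179
XCVIII = 98
179 + 98 = 277

CCLXXVII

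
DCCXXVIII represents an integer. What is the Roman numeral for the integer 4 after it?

DCCXXVIII = 728
728 + 4 = 732

DCCXXXII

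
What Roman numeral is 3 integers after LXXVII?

LXXVII = 77
77 + 3 = 80

LXXX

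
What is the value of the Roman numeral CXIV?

CXIV: C=100, X=10, IV=4
100 + 10 + 4 = 114

114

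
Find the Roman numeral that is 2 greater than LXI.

LXI = 61
61 + 2 = 63

LXIII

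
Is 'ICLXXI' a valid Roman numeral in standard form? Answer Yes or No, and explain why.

'ICLXXI': Invalid subtractive combination: IC

No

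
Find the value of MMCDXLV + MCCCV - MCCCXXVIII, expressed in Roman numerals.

MMCDXLV = 2445, MCCCV = 1305, MCCCXXVIII = 1328
2445 + 1305 = 3750
3750 - 1328 = 2422

MMCDXXII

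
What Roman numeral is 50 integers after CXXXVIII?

CXXXVIII = 138
138 + 50 = 188

CLXXXVIII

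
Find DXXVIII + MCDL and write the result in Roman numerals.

DXXVIII = 528
MCDL = 1450
528 + 1450 = 1978

MCMLXXVIII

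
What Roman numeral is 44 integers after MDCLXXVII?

MDCLXXVII = 1677
1677 + 44 = 1721

MDCCXXI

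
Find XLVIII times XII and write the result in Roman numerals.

XLVIII = 48
XII = 12
48 × 12 = 576

DLXXVI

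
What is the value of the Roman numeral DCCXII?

DCCXII: D=500, C=100, C=100, X=10, I=1, I=1
500 + 100 + 100 + 10 + 1 + 1 = 712

712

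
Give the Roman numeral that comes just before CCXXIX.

CCXXIX = 229; previous is 228

CCXXVIII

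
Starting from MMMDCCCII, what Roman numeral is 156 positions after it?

MMMDCCCII = 3802
3802 + 156 = 3958

MMMCMLVIII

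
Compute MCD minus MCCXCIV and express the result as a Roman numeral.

MCD = 1400
MCCXCIV = 1294
1400 - 1294 = 106

CVI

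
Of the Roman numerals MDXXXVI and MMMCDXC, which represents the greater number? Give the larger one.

MDXXXVI = 1536
MMMCDXC = 3490
3490 is larger

MMMCDXC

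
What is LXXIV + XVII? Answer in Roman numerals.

LXXIV = 74
XVII = 17
74 + 17 = 91

XCI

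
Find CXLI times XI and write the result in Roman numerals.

CXLI = 141
XI = 11
141 × 11 = 1551

MDLI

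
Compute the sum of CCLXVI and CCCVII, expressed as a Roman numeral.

CCLXVI = 266
CCCVII = 307
266 + 307 = 573

DLXXIII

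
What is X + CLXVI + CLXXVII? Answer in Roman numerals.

X = 10, CLXVI = 166, CLXXVII = 177
10 + 166 = 176
176 + 177 = 353

CCCLIII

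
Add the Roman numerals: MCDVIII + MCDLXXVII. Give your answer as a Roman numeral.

MCDVIII = 1408
MCDLXXVII = 1477
1408 + 1477 = 2885

MMDCCCLXXXV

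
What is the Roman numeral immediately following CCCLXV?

CCCLXV = 365, so the next integer is 365 + 1 = 366

CCCLXVI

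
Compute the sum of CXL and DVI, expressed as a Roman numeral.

CXL = 140
DVI = 506
140 + 506 = 646

DCXLVI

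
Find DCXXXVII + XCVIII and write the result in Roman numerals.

DCXXXVII = 637
XCVIII = 98
637 + 98 = 735

DCCXXXV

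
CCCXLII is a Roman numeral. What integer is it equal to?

CCCXLII: C=100, C=100, C=100, XL=40, I=1, I=1
100 + 100 + 100 + 40 + 1 + 1 = 342

342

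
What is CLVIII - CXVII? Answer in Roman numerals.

CLVIII = 158
CXVII = 117
158 - 117 = 41

XLI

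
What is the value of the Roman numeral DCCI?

DCCI: D=500, C=100, C=100, I=1
500 + 100 + 100 + 1 = 701

701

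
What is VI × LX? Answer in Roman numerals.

VI = 6
LX = 60
6 × 60 = 360

CCCLX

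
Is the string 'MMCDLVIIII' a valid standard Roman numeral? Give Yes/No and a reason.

'MMCDLVIIII': More than 3 consecutive I's

No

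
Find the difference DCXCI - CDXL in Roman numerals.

DCXCI = 691
CDXL = 440
691 - 440 = 251

CCLI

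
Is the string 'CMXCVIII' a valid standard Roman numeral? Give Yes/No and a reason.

'CMXCVIII': Check the rules: uses only the symbols I, V, X, L, C, D, M; no symbol is repeated more than three times in a row; V, L and D each appear at most once; the only places a smaller symbol precedes a larger one are the allowed subtractive pairs CM, XC, the symbol right after such a pair (if any) is smaller than the pair's first symbol, and otherwise the values never increase from left to right. Value: CM (900) + XC (90) + V (5) + I (1) + I (1) + I (1) = 998. So it is a valid standard Roman numeral.

Yes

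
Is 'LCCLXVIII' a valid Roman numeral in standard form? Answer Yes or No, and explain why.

'LCCLXVIII': L should not appear more than once

No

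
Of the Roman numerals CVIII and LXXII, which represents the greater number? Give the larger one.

CVIII = 108
LXXII = 72
108 is larger

CVIII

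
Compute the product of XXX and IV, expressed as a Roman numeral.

XXX = 30
IV = 4
30 × 4 = 120

CXX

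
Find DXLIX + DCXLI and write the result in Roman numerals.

DXLIX = 549
DCXLI = 641
549 + 641 = 1190

MCXC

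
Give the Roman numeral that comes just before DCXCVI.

DCXCVI = 696; previous is 695

DCXCV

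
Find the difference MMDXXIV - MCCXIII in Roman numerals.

MMDXXIV = 2524
MCCXIII = 1213
2524 - 1213 = 1311

MCCCXI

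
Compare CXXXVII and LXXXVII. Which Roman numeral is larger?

CXXXVII = 137
LXXXVII = 87
137 is larger

CXXXVII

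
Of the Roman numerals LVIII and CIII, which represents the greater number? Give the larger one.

LVIII = 58
CIII = 103
103 is larger

CIII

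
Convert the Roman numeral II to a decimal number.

II: I=1, I=1
1 + 1 = 2

2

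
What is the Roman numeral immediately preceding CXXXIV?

CXXXIV = 134, so the previous integer is 134 - 1 = 133

CXXXIII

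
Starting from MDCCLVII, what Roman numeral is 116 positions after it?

MDCCLVII = 1757
1757 + 116 = 1873

MDCCCLXXIII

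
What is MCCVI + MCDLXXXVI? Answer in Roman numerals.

MCCVI = 1206
MCDLXXXVI = 1486
1206 + 1486 = 2692

MMDCXCII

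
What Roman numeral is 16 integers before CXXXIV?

CXXXIV = 134
134 - 16 = 118

CXVIII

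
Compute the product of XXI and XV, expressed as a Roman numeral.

XXI = 21
XV = 15
21 × 15 = 315

CCCXV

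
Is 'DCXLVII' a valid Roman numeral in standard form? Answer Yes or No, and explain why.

'DCXLVII': Check the rules: uses only the symbols I, V, X, L, C, D, M; no symbol is repeated more than three times in a row; V, L and D each appear at most once; the only place a smaller symbol precedes a larger one is the allowed subtractive pair XL, the symbol right after such a pair (if any) is smaller than the pair's first symbol, and otherwise the values never increase from left to right. Value: D (500) + C (100) + XL (40) + V (5) + I (1) + I (1) = 647. So it is a valid standard Roman numeral.

Yes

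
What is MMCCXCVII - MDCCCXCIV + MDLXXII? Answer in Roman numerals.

MMCCXCVII = 2297, MDCCCXCIV = 1894, MDLXXII = 1572
2297 - 1894 = 403
403 + 1572 = 1975

MCMLXXV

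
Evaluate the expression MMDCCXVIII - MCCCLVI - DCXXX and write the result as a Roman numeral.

MMDCCXVIII = 2718, MCCCLVI = 1356, DCXXX = 630
2718 - 1356 = 1362
1362 - 630 = 732

DCCXXXII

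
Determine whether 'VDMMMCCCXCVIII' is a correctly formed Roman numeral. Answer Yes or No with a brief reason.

'VDMMMCCCXCVIII': V should not appear more than once

No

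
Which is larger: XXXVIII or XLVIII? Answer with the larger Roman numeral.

XXXVIII = 38
XLVIII = 48
48 is larger

XLVIII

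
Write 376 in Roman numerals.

Convert 376 to Roman numerals:
  376 contains 3×100 (CCC)
  76 contains 1×50 (L)
  26 contains 2×10 (XX)
  6 contains 1×5 (V)
  1 contains 1×1 (I)

CCCLXXVI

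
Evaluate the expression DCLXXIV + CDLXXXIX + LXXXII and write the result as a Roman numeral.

DCLXXIV = 674, CDLXXXIX = 489, LXXXII = 82
674 + 489 = 1163
1163 + 82 = 1245

MCCXLV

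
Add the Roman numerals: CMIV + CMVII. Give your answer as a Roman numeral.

CMIV = 904
CMVII = 907
904 + 907 = 1811

MDCCCXI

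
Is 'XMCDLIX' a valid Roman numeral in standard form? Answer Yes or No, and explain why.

'XMCDLIX': Invalid subtractive combination: XM

No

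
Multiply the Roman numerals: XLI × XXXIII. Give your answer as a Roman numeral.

XLI = 41
XXXIII = 33
41 × 33 = 1353

MCCCLIII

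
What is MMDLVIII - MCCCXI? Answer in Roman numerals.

MMDLVIII = 2558
MCCCXI = 1311
2558 - 1311 = 1247

MCCXLVII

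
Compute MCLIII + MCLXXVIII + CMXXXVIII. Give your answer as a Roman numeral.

MCLIII = 1153, MCLXXVIII = 1178, CMXXXVIII = 938
1153 + 1178 = 2331
2331 + 938 = 3269

MMMCCLXIX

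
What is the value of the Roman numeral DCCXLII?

DCCXLII: D=500, C=100, C=100, XL=40, I=1, I=1
500 + 100 + 100 + 40 + 1 + 1 = 742

742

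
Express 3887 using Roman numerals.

Convert 3887 to Roman numerals:
  3887 contains 3×1000 (MMM)
  887 contains 1×500 (D)
  387 contains 3×100 (CCC)
  87 contains 1×50 (L)
  37 contains 3×10 (XXX)
  7 contains 1×5 (V)
  2 contains 2×1 (II)

MMMDCCCLXXXVII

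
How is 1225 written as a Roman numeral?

Convert 1225 to Roman numerals:
  1225 contains 1×1000 (M)
  225 contains 2×100 (CC)
  25 contains 2×10 (XX)
  5 contains 1×5 (V)

MCCXXV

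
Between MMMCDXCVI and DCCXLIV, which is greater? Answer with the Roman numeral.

MMMCDXCVI = 3496
DCCXLIV = 744
3496 is larger

MMMCDXCVI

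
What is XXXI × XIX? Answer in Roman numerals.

XXXI = 31
XIX = 19
31 × 19 = 589

DLXXXIX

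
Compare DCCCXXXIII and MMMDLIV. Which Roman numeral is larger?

DCCCXXXIII = 833
MMMDLIV = 3554
3554 is larger

MMMDLIV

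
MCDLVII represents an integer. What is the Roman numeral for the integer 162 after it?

MCDLVII = 1457
1457 + 162 = 1619

MDCXIX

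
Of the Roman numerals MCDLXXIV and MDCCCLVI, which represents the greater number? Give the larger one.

MCDLXXIV = 1474
MDCCCLVI = 1856
1856 is larger

MDCCCLVI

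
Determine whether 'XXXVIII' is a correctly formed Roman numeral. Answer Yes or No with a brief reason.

'XXXVIII': Check the rules: uses only the symbols I, V, X, L, C, D, M; no symbol is repeated more than three times in a row; V, L and D each appear at most once; no smaller symbol precedes a larger one (values never increase from left to right). Value: X (10) + X (10) + X (10) + V (5) + I (1) + I (1) + I (1) = 38. So it is a valid standard Roman numeral.

Yes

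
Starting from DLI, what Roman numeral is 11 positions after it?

DLI = 551
551 + 11 = 562

DLXII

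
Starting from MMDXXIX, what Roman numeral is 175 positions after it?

MMDXXIX = 2529
2529 + 175 = 2704

MMDCCIV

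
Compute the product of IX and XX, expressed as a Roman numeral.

IX = 9
XX = 20
9 × 20 = 180

CLXXX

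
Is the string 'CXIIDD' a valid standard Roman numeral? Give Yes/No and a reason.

'CXIIDD': D should not appear more than once

No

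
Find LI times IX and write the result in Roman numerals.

LI = 51
IX = 9
51 × 9 = 459

CDLIX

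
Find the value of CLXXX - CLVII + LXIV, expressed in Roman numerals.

CLXXX = 180, CLVII = 157, LXIV = 64
180 - 157 = 23
23 + 64 = 87

LXXXVII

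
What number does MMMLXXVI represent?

MMMLXXVI: M=1000, M=1000, M=1000, L=50, X=10, X=10, V=5, I=1
1000 + 1000 + 1000 + 50 + 10 + 10 + 5 + 1 = 3076

3076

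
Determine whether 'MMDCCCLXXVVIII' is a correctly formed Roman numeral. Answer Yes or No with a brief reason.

'MMDCCCLXXVVIII': V should not appear more than once

No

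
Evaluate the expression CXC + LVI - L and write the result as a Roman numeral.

CXC = 190, LVI = 56, L = 50
190 + 56 = 246
246 - 50 = 196

CXCVI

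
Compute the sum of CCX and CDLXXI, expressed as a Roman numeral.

CCX = 210
CDLXXI = 471
210 + 471 = 681

DCLXXXI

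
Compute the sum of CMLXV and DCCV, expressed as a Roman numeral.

CMLXV = 965
DCCV = 705
965 + 705 = 1670

MDCLXX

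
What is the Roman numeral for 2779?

Convert 2779 to Roman numerals:
  2779 contains 2×1000 (MM)
  779 contains 1×500 (D)
  279 contains 2×100 (CC)
  79 contains 1×50 (L)
  29 contains 2×10 (XX)
  9 contains 1×9 (IX)

MMDCCLXXIX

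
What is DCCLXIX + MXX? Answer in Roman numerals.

DCCLXIX = 769
MXX = 1020
769 + 1020 = 1789

MDCCLXXXIX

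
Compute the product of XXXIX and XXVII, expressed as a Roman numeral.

XXXIX = 39
XXVII = 27
39 × 27 = 1053

MLIII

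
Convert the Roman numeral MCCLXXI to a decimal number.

MCCLXXI: M=1000, C=100, C=100, L=50, X=10, X=10, I=1
1000 + 100 + 100 + 50 + 10 + 10 + 1 = 1271

1271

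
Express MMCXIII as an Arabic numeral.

MMCXIII: M=1000, M=1000, C=100, X=10, I=1, I=1, I=1
1000 + 1000 + 100 + 10 + 1 + 1 + 1 = 2113

2113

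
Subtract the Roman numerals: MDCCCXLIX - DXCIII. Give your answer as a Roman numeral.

MDCCCXLIX = 1849
DXCIII = 593
1849 - 593 = 1256

MCCLVI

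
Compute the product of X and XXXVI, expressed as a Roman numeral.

X = 10
XXXVI = 36
10 × 36 = 360

CCCLX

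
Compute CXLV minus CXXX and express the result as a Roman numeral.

CXLV = 145
CXXX = 130
145 - 130 = 15

XV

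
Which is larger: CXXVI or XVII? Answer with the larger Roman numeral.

CXXVI = 126
XVII = 17
126 is larger

CXXVI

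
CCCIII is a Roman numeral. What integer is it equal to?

CCCIII: C=100, C=100, C=100, I=1, I=1, I=1
100 + 100 + 100 + 1 + 1 + 1 = 303

303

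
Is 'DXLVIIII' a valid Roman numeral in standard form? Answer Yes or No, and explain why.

'DXLVIIII': More than 3 consecutive I's

No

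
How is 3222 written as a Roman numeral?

Convert 3222 to Roman numerals:
  3222 contains 3×1000 (MMM)
  222 contains 2×100 (CC)
  22 contains 2×10 (XX)
  2 contains 2×1 (II)

MMMCCXXII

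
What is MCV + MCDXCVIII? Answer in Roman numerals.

MCV = 1105
MCDXCVIII = 1498
1105 + 1498 = 2603

MMDCIII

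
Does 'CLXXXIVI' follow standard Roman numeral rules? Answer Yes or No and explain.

'CLXXXIVI': I cannot come right after the subtractive pair IV: once I is subtracted in IV, the next symbol must be smaller than I

No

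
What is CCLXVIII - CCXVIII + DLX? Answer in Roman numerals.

CCLXVIII = 268, CCXVIII = 218, DLX = 560
268 - 218 = 50
50 + 560 = 610

DCX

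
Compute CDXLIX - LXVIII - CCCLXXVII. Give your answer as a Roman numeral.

CDXLIX = 449, LXVIII = 68, CCCLXXVII = 377
449 - 68 = 381
381 - 377 = 4

IV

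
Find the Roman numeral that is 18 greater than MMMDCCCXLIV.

MMMDCCCXLIV = 3844
3844 + 18 = 3862

MMMDCCCLXII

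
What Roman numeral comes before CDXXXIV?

CDXXXIV = 434; previous is 433

CDXXXIII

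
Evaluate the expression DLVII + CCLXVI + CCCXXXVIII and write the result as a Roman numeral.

DLVII = 557, CCLXVI = 266, CCCXXXVIII = 338
557 + 266 = 823
823 + 338 = 1161

MCLXI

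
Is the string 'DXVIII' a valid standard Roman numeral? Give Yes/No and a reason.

'DXVIII': Check the rules: uses only the symbols I, V, X, L, C, D, M; no symbol is repeated more than three times in a row; V, L and D each appear at most once; no smaller symbol precedes a larger one (values never increase from left to right). Value: D (500) + X (10) + V (5) + I (1) + I (1) + I (1) = 518. So it is a valid standard Roman numeral.

Yes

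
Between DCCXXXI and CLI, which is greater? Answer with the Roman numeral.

DCCXXXI = 731
CLI = 151
731 is larger

DCCXXXI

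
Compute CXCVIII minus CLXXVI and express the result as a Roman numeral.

CXCVIII = 198
CLXXVI = 176
198 - 176 = 22

XXII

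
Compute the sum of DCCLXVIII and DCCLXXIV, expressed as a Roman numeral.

DCCLXVIII = 768
DCCLXXIV = 774
768 + 774 = 1542

MDXLII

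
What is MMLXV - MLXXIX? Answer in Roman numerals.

MMLXV = 2065
MLXXIX = 1079
2065 - 1079 = 986

CMLXXXVI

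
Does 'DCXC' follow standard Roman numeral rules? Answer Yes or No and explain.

'DCXC': Check the rules: uses only the symbols I, V, X, L, C, D, M; no symbol is repeated more than three times in a row; V, L and D each appear at most once; the only place a smaller symbol precedes a larger one is the allowed subtractive pair XC, the symbol right after such a pair (if any) is smaller than the pair's first symbol, and otherwise the values never increase from left to right. Value: D (500) + C (100) + XC (90) = 690. So it is a valid standard Roman numeral.

Yes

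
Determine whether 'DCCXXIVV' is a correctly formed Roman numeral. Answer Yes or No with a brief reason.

'DCCXXIVV': V should not appear more than once

No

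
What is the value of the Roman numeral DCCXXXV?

DCCXXXV: D=500, C=100, C=100, X=10, X=10, X=10, V=5
500 + 100 + 100 + 10 + 10 + 10 + 5 = 735

735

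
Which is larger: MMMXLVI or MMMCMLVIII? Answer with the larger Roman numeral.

MMMXLVI = 3046
MMMCMLVIII = 3958
3958 is larger

MMMCMLVIII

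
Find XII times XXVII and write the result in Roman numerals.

XII = 12
XXVII = 27
12 × 27 = 324

CCCXXIV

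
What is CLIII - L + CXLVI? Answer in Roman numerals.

CLIII = 153, L = 50, CXLVI = 146
153 - 50 = 103
103 + 146 = 249

CCXLIX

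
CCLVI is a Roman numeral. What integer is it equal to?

CCLVI: C=100, C=100, L=50, V=5, I=1
100 + 100 + 50 + 5 + 1 = 256

256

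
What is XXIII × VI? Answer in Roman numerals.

XXIII = 23
VI = 6
23 × 6 = 138

CXXXVIII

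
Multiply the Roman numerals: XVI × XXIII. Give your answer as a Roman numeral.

XVI = 16
XXIII = 23
16 × 23 = 368

CCCLXVIII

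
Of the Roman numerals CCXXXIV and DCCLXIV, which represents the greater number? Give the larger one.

CCXXXIV = 234
DCCLXIV = 764
764 is larger

DCCLXIV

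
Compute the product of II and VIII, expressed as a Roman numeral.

II = 2
VIII = 8
2 × 8 = 16

XVI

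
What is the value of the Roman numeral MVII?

MVII: M=1000, V=5, I=1, I=1
1000 + 5 + 1 + 1 = 1007

1007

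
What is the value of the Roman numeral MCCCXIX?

MCCCXIX: M=1000, C=100, C=100, C=100, X=10, IX=9
1000 + 100 + 100 + 100 + 10 + 9 = 1319

1319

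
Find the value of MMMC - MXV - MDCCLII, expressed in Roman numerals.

MMMC = 3100, MXV = 1015, MDCCLII = 1752
3100 - 1015 = 2085
2085 - 1752 = 333

CCCXXXIII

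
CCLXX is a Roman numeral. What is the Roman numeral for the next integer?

CCLXX = 270; next is 271

CCLXXI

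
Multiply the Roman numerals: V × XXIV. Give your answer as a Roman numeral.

V = 5
XXIV = 24
5 × 24 = 120

CXX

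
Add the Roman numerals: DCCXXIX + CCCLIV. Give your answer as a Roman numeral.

DCCXXIX = 729
CCCLIV = 354
729 + 354 = 1083

MLXXXIII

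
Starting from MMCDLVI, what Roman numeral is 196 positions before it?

MMCDLVI = 2456
2456 - 196 = 2260

MMCCLX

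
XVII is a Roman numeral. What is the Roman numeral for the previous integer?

XVII = 17, so the previous integer is 17 - 1 = 16

XVI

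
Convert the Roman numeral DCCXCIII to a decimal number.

DCCXCIII: D=500, C=100, C=100, XC=90, I=1, I=1, I=1
500 + 100 + 100 + 90 + 1 + 1 + 1 = 793

793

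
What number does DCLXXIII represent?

DCLXXIII: D=500, C=100, L=50, X=10, X=10, I=1, I=1, I=1
500 + 100 + 50 + 10 + 10 + 1 + 1 + 1 = 673

673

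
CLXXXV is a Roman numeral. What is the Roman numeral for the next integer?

CLXXXV = 185, so the next integer is 185 + 1 = 186

CLXXXVI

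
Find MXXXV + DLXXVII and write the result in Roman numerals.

MXXXV = 1035
DLXXVII = 577
1035 + 577 = 1612

MDCXII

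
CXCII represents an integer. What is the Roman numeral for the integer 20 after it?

CXCII = 192
192 + 20 = 212

CCXII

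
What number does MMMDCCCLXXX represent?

MMMDCCCLXXX: M=1000, M=1000, M=1000, D=500, C=100, C=100, C=100, L=50, X=10, X=10, X=10
1000 + 1000 + 1000 + 500 + 100 + 100 + 100 + 50 + 10 + 10 + 10 = 3880

3880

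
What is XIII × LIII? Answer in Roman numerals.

XIII = 13
LIII = 53
13 × 53 = 689

DCLXXXIX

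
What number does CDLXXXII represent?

CDLXXXII: CD=400, L=50, X=10, X=10, X=10, I=1, I=1
400 + 50 + 10 + 10 + 10 + 1 + 1 = 482

482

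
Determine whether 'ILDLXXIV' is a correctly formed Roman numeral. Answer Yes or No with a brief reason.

'ILDLXXIV': L should not appear more than once

No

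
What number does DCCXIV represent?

DCCXIV: D=500, C=100, C=100, X=10, IV=4
500 + 100 + 100 + 10 + 4 = 714

714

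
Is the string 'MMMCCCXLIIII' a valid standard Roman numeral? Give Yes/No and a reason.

'MMMCCCXLIIII': More than 3 consecutive I's

No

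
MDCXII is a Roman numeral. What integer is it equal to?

MDCXII: M=1000, D=500, C=100, X=10, I=1, I=1
1000 + 500 + 100 + 10 + 1 + 1 = 1612

1612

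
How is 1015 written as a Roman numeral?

Convert 1015 to Roman numerals:
  1015 contains 1×1000 (M)
  15 contains 1×10 (X)
  5 contains 1×5 (V)

MXV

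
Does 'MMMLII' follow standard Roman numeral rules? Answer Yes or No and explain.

'MMMLII': Check the rules: uses only the symbols I, V, X, L, C, D, M; no symbol is repeated more than three times in a row; V, L and D each appear at most once; no smaller symbol precedes a larger one (values never increase from left to right). Value: M (1000) + M (1000) + M (1000) + L (50) + I (1) + I (1) = 3052. So it is a valid standard Roman numeral.

Yes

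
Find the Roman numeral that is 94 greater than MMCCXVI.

MMCCXVI = 2216
2216 + 94 = 2310

MMCCCX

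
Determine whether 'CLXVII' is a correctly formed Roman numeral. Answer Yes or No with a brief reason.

'CLXVII': Check the rules: uses only the symbols I, V, X, L, C, D, M; no symbol is repeated more than three times in a row; V, L and D each appear at most once; no smaller symbol precedes a larger one (values never increase from left to right). Value: C (100) + L (50) + X (10) + V (5) + I (1) + I (1) = 167. So it is a valid standard Roman numeral.

Yes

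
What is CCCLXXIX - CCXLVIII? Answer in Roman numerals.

CCCLXXIX = 379
CCXLVIII = 248
379 - 248 = 131

CXXXI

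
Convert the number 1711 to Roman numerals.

Convert 1711 to Roman numerals:
  1711 contains 1×1000 (M)
  711 contains 1×500 (D)
  211 contains 2×100 (CC)
  11 contains 1×10 (X)
  1 contains 1×1 (I)

MDCCXI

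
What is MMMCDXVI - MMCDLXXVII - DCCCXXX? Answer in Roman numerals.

MMMCDXVI = 3416, MMCDLXXVII = 2477, DCCCXXX = 830
3416 - 2477 = 939
939 - 830 = 109

CIX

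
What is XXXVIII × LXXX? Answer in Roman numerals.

XXXVIII = 38
LXXX = 80
38 × 80 = 3040

MMMXL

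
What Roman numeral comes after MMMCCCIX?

MMMCCCIX = 3309; next is 3310

MMMCCCX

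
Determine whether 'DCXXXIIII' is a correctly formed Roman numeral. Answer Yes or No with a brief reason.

'DCXXXIIII': More than 3 consecutive I's

No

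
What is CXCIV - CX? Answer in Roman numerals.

CXCIV = 194
CX = 110
194 - 110 = 84

LXXXIV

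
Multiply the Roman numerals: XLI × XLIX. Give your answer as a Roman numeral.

XLI = 41
XLIX = 49
41 × 49 = 2009

MMIX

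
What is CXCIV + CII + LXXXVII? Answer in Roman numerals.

CXCIV = 194, CII = 102, LXXXVII = 87
194 + 102 = 296
296 + 87 = 383

CCCLXXXIII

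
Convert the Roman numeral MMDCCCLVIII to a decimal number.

MMDCCCLVIII: M=1000, M=1000, D=500, C=100, C=100, C=100, L=50, V=5, I=1, I=1, I=1
1000 + 1000 + 500 + 100 + 100 + 100 + 50 + 5 + 1 + 1 + 1 = 2858

2858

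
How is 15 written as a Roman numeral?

Convert 15 to Roman numerals:
  15 contains 1×10 (X)
  5 contains 1×5 (V)

XV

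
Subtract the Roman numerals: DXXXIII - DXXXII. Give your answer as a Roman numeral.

DXXXIII = 533
DXXXII = 532
533 - 532 = 1

I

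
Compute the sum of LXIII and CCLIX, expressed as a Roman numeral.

LXIII = 63
CCLIX = 259
63 + 259 = 322

CCCXXII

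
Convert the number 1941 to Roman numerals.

Convert 1941 to Roman numerals:
  1941 contains 1×1000 (M)
  941 contains 1×900 (CM)
  41 contains 1×40 (XL)
  1 contains 1×1 (I)

MCMXLI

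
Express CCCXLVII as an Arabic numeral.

CCCXLVII: C=100, C=100, C=100, XL=40, V=5, I=1, I=1
100 + 100 + 100 + 40 + 5 + 1 + 1 = 347

347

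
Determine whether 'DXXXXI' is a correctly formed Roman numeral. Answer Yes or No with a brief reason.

'DXXXXI': More than 3 consecutive X's

No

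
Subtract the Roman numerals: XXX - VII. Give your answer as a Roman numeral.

XXX = 30
VII = 7
30 - 7 = 23

XXIII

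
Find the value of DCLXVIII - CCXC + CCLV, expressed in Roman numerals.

DCLXVIII = 668, CCXC = 290, CCLV = 255
668 - 290 = 378
378 + 255 = 633

DCXXXIII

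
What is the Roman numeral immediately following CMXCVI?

CMXCVI = 996; next is 997

CMXCVII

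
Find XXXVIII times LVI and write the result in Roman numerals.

XXXVIII = 38
LVI = 56
38 × 56 = 2128

MMCXXVIII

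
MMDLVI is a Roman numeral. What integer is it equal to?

MMDLVI: M=1000, M=1000, D=500, L=50, V=5, I=1
1000 + 1000 + 500 + 50 + 5 + 1 = 2556

2556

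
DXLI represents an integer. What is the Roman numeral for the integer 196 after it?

DXLI = 541
541 + 196 = 737

DCCXXXVII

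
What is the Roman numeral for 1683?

Convert 1683 to Roman numerals:
  1683 contains 1×1000 (M)
  683 contains 1×500 (D)
  183 contains 1×100 (C)
  83 contains 1×50 (L)
  33 contains 3×10 (XXX)
  3 contains 3×1 (III)

MDCLXXXIII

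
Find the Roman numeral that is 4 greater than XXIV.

XXIV = 24
24 + 4 = 28

XXVIII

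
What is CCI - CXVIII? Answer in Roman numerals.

CCI = 201
CXVIII = 118
201 - 118 = 83

LXXXIII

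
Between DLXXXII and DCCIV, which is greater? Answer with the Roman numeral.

DLXXXII = 582
DCCIV = 704
704 is larger

DCCIV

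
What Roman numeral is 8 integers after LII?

LII = 52
52 + 8 = 60

LX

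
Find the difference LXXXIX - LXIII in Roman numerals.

LXXXIX = 89
LXIII = 63
89 - 63 = 26

XXVI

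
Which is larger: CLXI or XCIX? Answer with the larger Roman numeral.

CLXI = 161
XCIX = 99
161 is larger

CLXI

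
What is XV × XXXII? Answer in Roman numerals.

XV = 15
XXXII = 32
15 × 32 = 480

CDLXXX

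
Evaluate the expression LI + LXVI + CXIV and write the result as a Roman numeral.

LI = 51, LXVI = 66, CXIV = 114
51 + 66 = 117
117 + 114 = 231

CCXXXI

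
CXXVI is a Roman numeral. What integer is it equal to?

CXXVI: C=100, X=10, X=10, V=5, I=1
100 + 10 + 10 + 5 + 1 = 126

126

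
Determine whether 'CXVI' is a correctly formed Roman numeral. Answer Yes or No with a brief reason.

'CXVI': Check the rules: uses only the symbols I, V, X, L, C, D, M; no symbol is repeated more than three times in a row; V, L and D each appear at most once; no smaller symbol precedes a larger one (values never increase from left to right). Value: C (100) + X (10) + V (5) + I (1) = 116. So it is a valid standard Roman numeral.

Yes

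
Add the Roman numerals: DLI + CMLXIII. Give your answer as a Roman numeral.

DLI = 551
CMLXIII = 963
551 + 963 = 1514

MDXIV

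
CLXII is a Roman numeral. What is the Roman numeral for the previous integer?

CLXII = 162; previous is 161

CLXI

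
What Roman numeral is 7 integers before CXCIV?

CXCIV = 194
194 - 7 = 187

CLXXXVII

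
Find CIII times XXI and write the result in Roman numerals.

CIII = 103
XXI = 21
103 × 21 = 2163

MMCLXIII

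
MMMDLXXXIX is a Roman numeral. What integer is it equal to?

MMMDLXXXIX: M=1000, M=1000, M=1000, D=500, L=50, X=10, X=10, X=10, IX=9
1000 + 1000 + 1000 + 500 + 50 + 10 + 10 + 10 + 9 = 3589

3589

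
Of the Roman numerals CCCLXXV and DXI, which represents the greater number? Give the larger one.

CCCLXXV = 375
DXI = 511
511 is larger

DXI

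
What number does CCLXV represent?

CCLXV: C=100, C=100, L=50, X=10, V=5
100 + 100 + 50 + 10 + 5 = 265

265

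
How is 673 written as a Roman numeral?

Convert 673 to Roman numerals:
  673 contains 1×500 (D)
  173 contains 1×100 (C)
  73 contains 1×50 (L)
  23 contains 2×10 (XX)
  3 contains 3×1 (III)

DCLXXIII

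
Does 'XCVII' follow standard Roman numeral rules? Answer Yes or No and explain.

'XCVII': Check the rules: uses only the symbols I, V, X, L, C, D, M; no symbol is repeated more than three times in a row; V, L and D each appear at most once; the only place a smaller symbol precedes a larger one is the allowed subtractive pair XC, the symbol right after such a pair (if any) is smaller than the pair's first symbol, and otherwise the values never increase from left to right. Value: XC (90) + V (5) + I (1) + I (1) = 97. So it is a valid standard Roman numeral.

Yes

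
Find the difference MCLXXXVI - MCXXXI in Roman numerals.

MCLXXXVI = 1186
MCXXXI = 1131
1186 - 1131 = 55

LV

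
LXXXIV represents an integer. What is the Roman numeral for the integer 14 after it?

LXXXIV = 84
84 + 14 = 98

XCVIII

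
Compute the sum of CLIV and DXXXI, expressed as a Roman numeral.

CLIV = 154
DXXXI = 531
154 + 531 = 685

DCLXXXV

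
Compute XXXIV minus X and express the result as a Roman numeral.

XXXIV = 34
X = 10
34 - 10 = 24

XXIV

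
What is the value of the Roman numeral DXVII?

DXVII: D=500, X=10, V=5, I=1, I=1
500 + 10 + 5 + 1 + 1 = 517

517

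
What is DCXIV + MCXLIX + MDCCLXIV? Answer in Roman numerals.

DCXIV = 614, MCXLIX = 1149, MDCCLXIV = 1764
614 + 1149 = 1763
1763 + 1764 = 3527

MMMDXXVII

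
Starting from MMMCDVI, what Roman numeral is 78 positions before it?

MMMCDVI = 3406
3406 - 78 = 3328

MMMCCCXXVIII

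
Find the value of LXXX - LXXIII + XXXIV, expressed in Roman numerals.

LXXX = 80, LXXIII = 73, XXXIV = 34
80 - 73 = 7
7 + 34 = 41

XLI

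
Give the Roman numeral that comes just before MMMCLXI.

MMMCLXI = 3161; previous is 3160

MMMCLX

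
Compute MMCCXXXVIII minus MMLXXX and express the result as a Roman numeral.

MMCCXXXVIII = 2238
MMLXXX = 2080
2238 - 2080 = 158

CLVIII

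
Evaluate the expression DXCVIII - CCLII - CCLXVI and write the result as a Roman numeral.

DXCVIII = 598, CCLII = 252, CCLXVI = 266
598 - 252 = 346
346 - 266 = 80

LXXX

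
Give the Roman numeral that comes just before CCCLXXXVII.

CCCLXXXVII = 387, so the previous integer is 387 - 1 = 386

CCCLXXXVI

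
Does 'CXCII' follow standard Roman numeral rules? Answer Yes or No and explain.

'CXCII': Check the rules: uses only the symbols I, V, X, L, C, D, M; no symbol is repeated more than three times in a row; V, L and D each appear at most once; the only place a smaller symbol precedes a larger one is the allowed subtractive pair XC, the symbol right after such a pair (if any) is smaller than the pair's first symbol, and otherwise the values never increase from left to right. Value: C (100) + XC (90) + I (1) + I (1) = 192. So it is a valid standard Roman numeral.

Yes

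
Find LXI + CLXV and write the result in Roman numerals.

LXI = 61
CLXV = 165
61 + 165 = 226

CCXXVI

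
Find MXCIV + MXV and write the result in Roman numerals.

MXCIV = 1094
MXV = 1015
1094 + 1015 = 2109

MMCIX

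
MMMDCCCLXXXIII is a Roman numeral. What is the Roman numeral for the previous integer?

MMMDCCCLXXXIII = 3883; previous is 3882

MMMDCCCLXXXII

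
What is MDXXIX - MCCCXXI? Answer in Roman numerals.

MDXXIX = 1529
MCCCXXI = 1321
1529 - 1321 = 208

CCVIII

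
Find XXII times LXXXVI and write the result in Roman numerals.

XXII = 22
LXXXVI = 86
22 × 86 = 1892

MDCCCXCII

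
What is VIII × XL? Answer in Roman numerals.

VIII = 8
XL = 40
8 × 40 = 320

CCCXX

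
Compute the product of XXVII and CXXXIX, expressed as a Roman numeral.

XXVII = 27
CXXXIX = 139
27 × 139 = 3753

MMMDCCLIII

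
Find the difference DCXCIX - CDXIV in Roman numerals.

DCXCIX = 699
CDXIV = 414
699 - 414 = 285

CCLXXXV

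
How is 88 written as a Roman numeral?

Convert 88 to Roman numerals:
  88 contains 1×50 (L)
  38 contains 3×10 (XXX)
  8 contains 1×5 (V)
  3 contains 3×1 (III)

LXXXVIII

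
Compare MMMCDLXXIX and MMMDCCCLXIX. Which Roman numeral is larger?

MMMCDLXXIX = 3479
MMMDCCCLXIX = 3869
3869 is larger

MMMDCCCLXIX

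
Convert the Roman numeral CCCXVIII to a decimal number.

CCCXVIII: C=100, C=100, C=100, X=10, V=5, I=1, I=1, I=1
100 + 100 + 100 + 10 + 5 + 1 + 1 + 1 = 318

318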